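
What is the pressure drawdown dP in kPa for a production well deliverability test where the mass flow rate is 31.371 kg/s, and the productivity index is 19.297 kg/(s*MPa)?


dP = mdot * 1000 / PI
dP = 31.371 * 1000 / 19.297
dP = 1625.7 kPa


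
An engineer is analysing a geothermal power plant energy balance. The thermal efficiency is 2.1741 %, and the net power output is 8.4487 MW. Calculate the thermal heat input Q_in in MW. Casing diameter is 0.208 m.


Q_in = W_net / (eta / 100)
Q_in = 8.4487 / (2.1741 / 100)
Q_in = 388.61 MW


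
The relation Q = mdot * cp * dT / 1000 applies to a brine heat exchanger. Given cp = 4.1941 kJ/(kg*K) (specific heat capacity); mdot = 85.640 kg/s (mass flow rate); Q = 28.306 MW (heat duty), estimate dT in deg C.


dT = Q * 1000 / (mdot * cp)
dT = 28.306 * 1000 / (85.640 * 4.1941)
dT = 78.80669 K
Convert (temperature difference, 1 K = 1 deg C): 78.80669 K = 78.80669 deg C
dT = 78.807 deg C


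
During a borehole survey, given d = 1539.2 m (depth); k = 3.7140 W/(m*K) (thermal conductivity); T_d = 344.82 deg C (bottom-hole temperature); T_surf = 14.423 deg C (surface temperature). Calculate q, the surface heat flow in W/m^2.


Step 1: grad = (T_d - T_surf)/d * 1000 = (344.82 - 14.423)/1539.2 * 1000 = 214.6550 deg C/km
Step 2: q = k * grad / 1000 = 3.714 * 214.6550 / 1000 = 0.79723 W/m^2
q = 0.79723 W/m^2


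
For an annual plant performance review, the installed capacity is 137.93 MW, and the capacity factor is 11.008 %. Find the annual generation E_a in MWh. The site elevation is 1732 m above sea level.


E_a = CF / 100 * cap * 8760
E_a = 11.008 / 100 * 137.93 * 8760
E_a = 1.3301e+05 MWh


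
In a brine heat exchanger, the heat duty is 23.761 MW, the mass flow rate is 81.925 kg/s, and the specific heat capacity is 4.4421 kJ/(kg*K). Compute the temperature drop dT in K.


dT = Q * 1000 / (mdot * cp)
dT = 23.761 * 1000 / (81.925 * 4.4421)
dT = 65.292 K


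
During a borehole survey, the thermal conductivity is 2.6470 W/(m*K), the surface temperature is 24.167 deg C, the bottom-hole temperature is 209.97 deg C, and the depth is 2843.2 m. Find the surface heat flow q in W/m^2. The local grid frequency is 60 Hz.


Step 1: grad = (T_d - T_surf)/d * 1000 = (209.97 - 24.167)/2843.2 * 1000 = 65.34996 deg C/km
Step 2: q = k * grad / 1000 = 2.647 * 65.34996 / 1000 = 0.17298 W/m^2
q = 0.17298 W/m^2


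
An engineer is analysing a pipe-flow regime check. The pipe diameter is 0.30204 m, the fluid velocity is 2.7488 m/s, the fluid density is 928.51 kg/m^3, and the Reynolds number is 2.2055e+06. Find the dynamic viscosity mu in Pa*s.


mu = rho * vel * D / Re
mu = 928.51 * 2.7488 * 0.30204 / 2.2055e+06
mu = 0.00034953 Pa*s


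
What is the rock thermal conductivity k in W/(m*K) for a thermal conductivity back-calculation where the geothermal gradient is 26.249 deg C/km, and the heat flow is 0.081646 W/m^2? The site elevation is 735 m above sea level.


k = q / (grad / 1000)
k = 0.081646 / (26.249 / 1000)
k = 3.1104 W/(m*K)


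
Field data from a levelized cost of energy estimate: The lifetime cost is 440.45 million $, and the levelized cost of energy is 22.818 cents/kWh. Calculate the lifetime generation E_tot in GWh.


E_tot = C_tot / LCOE * 100
E_tot = 440.45 / 22.818 * 100
E_tot = 1930.3 GWh


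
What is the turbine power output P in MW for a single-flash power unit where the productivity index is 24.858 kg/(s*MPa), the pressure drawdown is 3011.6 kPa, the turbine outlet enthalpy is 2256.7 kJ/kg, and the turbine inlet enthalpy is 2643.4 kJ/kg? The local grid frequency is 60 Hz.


Step 1: mdot = PI * dP / 1000 = 24.858 * 3011.6 / 1000 = 74.86235 kg/s
Step 2: P = mdot*(h_in - h_out)/1000 = 74.86235*(2643.4 - 2256.7)/1000 = 28.949 MW
P = 28.949 MW


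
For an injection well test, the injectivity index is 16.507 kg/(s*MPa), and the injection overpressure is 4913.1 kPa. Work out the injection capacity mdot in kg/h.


mdot = II * dP / 1000
mdot = 16.507 * 4913.1 / 1000
mdot = 81.10054 kg/s
Convert: 81.10054 kg/s * 3600.0 = 2.9196e+05 kg/h
mdot = 2.9196e+05 kg/h


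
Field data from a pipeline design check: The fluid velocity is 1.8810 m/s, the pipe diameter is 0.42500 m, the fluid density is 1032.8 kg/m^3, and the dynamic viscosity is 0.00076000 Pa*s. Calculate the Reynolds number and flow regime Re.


Step 1: Re = rho*vel*D/mu = 1032.8*1.881*0.425/0.00076 = 1.0864e+06
Step 2: Re = 1.0864e+06 > 4000, so flow is turbulent.
Re = 1.0864e+06 (turbulent)


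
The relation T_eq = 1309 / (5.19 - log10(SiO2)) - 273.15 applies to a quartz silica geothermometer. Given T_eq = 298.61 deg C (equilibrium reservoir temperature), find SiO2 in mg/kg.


SiO2 = 10^(5.19 - 1309/(T_eq + 273.15))
SiO2 = 10^(5.19 - 1309/(298.61 + 273.15))
SiO2 = 795.39 mg/kg


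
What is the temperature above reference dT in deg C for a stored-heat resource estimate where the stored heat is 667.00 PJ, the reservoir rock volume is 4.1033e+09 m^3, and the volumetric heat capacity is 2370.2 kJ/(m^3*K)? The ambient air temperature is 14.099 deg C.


dT = Q_s * 1e12 / (Vr * rhoc)
dT = 667.00 * 1e12 / (4.1033e+09 * 2370.2)
dT = 68.58159 K
Convert (temperature difference, 1 K = 1 deg C): 68.58159 K = 68.58159 deg C
dT = 68.582 deg C


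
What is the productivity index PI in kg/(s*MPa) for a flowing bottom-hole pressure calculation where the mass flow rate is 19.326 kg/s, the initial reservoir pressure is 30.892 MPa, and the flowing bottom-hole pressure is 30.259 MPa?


PI = mdot / (P_i - P_wf)
PI = 19.326 / (30.892 - 30.259)
PI = 30.531 kg/(s*MPa)


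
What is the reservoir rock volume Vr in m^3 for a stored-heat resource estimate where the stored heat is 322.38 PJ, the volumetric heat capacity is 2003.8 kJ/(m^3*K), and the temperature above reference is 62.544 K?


Vr = Q_s * 1e12 / (rhoc * dT)
Vr = 322.38 * 1e12 / (2003.8 * 62.544)
Vr = 2.5723e+09 m^3


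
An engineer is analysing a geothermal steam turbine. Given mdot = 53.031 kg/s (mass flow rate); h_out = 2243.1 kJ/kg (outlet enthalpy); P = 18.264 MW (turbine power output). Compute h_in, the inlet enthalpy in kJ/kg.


h_in = h_out + P * 1000 / mdot
h_in = 2243.1 + 18.264 * 1000 / 53.031
h_in = 2587.5 kJ/kg


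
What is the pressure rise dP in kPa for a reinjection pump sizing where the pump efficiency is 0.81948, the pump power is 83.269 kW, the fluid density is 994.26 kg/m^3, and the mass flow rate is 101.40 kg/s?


dP = P_pump * rho * eta / mdot
dP = 83.269 * 994.26 * 0.81948 / 101.40
dP = 669.09 kPa


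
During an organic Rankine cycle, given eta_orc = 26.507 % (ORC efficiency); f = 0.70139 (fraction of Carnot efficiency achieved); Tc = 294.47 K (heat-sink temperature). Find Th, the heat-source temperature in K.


Th = Tc / (1 - (eta_orc/100)/f)
Th = 294.47 / (1 - (26.507/100)/0.70139)
Th = 473.36 K


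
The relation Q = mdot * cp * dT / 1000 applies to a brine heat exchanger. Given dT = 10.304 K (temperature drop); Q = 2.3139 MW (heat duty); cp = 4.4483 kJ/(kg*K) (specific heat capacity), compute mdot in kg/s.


mdot = Q * 1000 / (cp * dT)
mdot = 2.3139 * 1000 / (4.4483 * 10.304)
mdot = 50.483 kg/s


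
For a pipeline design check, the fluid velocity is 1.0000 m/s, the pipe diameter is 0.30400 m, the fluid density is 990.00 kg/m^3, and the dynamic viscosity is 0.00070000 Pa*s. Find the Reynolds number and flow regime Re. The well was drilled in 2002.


Step 1: Re = rho*vel*D/mu = 990.0*1.0*0.304/0.0007 = 4.2994e+05
Step 2: Re = 4.2994e+05 > 4000, so flow is turbulent.
Re = 4.2994e+05 (turbulent)


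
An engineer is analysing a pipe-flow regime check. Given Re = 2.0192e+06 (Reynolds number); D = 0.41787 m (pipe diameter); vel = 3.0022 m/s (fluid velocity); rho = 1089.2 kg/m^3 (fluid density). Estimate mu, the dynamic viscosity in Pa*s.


mu = rho * vel * D / Re
mu = 1089.2 * 3.0022 * 0.41787 / 2.0192e+06
mu = 0.00067672 Pa*s


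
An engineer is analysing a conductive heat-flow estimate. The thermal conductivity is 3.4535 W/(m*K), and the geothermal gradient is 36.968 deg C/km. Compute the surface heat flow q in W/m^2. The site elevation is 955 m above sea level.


q = k * grad / 1000
q = 3.4535 * 36.968 / 1000
q = 0.12767 W/m^2


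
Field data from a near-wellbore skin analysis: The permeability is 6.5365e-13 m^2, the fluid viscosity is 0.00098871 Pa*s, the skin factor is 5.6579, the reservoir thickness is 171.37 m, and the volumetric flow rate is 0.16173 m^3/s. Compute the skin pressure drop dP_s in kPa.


dP_s = S * q * mu / (2*pi*k*hr) / 1000
dP_s = 5.6579 * 0.16173 * 0.00098871 / (2*pi*6.5365e-13*171.37) / 1000
dP_s = 1285.4 kPa


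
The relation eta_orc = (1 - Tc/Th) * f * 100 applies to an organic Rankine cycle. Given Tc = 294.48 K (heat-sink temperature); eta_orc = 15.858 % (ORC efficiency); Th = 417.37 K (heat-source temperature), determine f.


f = (eta_orc/100) / (1 - Tc/Th)
f = (15.858/100) / (1 - 294.48/417.37)
f = 0.53858


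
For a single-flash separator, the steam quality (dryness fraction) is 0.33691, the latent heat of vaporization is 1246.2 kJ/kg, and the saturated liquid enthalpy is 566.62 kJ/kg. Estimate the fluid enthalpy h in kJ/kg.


h = hf + x * hfg
h = 566.62 + 0.33691 * 1246.2
h = 986.48 kJ/kg


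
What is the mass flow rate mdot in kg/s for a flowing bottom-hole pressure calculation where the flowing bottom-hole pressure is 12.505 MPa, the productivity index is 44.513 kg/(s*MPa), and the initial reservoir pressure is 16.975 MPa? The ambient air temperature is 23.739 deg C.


mdot = (P_i - P_wf) * PI
mdot = (16.975 - 12.505) * 44.513
mdot = 198.97 kg/s


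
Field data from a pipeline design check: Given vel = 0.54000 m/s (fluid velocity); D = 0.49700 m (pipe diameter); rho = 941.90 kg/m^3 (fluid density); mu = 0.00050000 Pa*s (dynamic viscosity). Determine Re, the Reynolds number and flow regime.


Step 1: Re = rho*vel*D/mu = 941.9*0.54*0.497/0.0005 = 5.0557e+05
Step 2: Re = 5.0557e+05 > 4000, so flow is turbulent.
Re = 5.0557e+05 (turbulent)


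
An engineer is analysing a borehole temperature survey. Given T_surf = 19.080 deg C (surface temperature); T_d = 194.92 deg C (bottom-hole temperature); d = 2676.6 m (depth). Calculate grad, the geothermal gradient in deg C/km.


grad = (T_d - T_surf) / d * 1000
grad = (194.92 - 19.080) / 2676.6 * 1000
grad = 65.695 deg C/km


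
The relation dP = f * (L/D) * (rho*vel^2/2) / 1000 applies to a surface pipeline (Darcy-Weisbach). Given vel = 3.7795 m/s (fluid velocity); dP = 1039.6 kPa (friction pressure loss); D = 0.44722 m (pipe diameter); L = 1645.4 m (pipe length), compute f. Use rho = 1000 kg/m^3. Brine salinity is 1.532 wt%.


f = dP*1000 / ((L/D)*(rho*vel^2/2))
f = 1039.6*1000 / ((1645.4/0.44722)*(1000*3.7795^2/2))
f = 0.039562


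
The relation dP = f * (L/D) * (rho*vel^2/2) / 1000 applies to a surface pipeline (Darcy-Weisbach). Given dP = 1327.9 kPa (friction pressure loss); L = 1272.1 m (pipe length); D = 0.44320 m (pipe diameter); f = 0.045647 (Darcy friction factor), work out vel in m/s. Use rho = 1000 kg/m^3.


vel = sqrt(dP*1000*2*D / (f*L*rho))
vel = sqrt(1327.9*1000*2*0.44320 / (0.045647*1272.1*1000))
vel = 4.5023 m/s


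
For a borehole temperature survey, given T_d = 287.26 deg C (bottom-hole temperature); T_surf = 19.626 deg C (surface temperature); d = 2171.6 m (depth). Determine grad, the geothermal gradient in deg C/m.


grad = (T_d - T_surf) / d * 1000
grad = (287.26 - 19.626) / 2171.6 * 1000
grad = 123.2428 deg C/km
Convert: 123.2428 deg C/km * 0.001 = 0.12324 deg C/m
grad = 0.12324 deg C/m


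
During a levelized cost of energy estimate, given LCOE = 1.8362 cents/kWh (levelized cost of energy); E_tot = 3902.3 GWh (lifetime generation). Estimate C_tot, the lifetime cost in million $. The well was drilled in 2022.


C_tot = LCOE / 100 * E_tot
C_tot = 1.8362 / 100 * 3902.3
C_tot = 71.654 million $


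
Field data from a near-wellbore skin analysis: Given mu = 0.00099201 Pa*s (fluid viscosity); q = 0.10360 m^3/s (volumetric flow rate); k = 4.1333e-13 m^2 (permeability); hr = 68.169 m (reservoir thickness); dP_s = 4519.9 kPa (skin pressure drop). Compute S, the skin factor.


S = dP_s * 1000 * 2*pi*k*hr / (q*mu)
S = 4519.9 * 1000 * 2*pi*4.1333e-13*68.169 / (0.10360*0.00099201)
S = 7.7860


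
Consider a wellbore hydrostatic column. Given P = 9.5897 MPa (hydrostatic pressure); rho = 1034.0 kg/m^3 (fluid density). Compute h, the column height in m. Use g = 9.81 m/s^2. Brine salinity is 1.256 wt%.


h = P * 1e6 / (g * rho)
h = 9.5897 * 1e6 / (9.81 * 1034.0)
h = 945.40 m


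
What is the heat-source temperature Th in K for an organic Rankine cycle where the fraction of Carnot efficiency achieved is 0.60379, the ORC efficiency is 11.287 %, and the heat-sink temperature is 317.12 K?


Th = Tc / (1 - (eta_orc/100)/f)
Th = 317.12 / (1 - (11.287/100)/0.60379)
Th = 390.03 K


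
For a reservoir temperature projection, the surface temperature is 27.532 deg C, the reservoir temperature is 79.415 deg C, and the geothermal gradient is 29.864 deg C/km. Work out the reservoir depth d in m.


d = (T_res - T_surf) / grad * 1000
d = (79.415 - 27.532) / 29.864 * 1000
d = 1737.3 m


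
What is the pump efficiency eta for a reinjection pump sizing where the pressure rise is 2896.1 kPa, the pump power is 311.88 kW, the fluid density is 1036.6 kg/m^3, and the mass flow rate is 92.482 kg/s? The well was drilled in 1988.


eta = mdot * dP / (rho * P_pump)
eta = 92.482 * 2896.1 / (1036.6 * 311.88)
eta = 0.82846


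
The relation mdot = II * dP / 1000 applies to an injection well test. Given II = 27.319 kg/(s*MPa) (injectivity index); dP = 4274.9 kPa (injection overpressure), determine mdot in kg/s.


mdot = II * dP / 1000
mdot = 27.319 * 4274.9 / 1000
mdot = 116.79 kg/s


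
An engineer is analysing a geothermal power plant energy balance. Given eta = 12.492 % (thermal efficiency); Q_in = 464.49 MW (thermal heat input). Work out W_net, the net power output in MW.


W_net = eta / 100 * Q_in
W_net = 12.492 / 100 * 464.49
W_net = 58.024 MW


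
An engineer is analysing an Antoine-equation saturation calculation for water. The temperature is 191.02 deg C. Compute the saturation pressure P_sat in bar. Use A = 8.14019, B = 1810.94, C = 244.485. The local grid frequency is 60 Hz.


P_sat = 10^(A - B/(C + T)) / 760 * 0.101325
P_sat = 10^(8.14019 - 1810.94/(244.485 + 191.02)) / 760 * 0.101325
P_sat = 1.278910 MPa
Convert: 1.278910 MPa * 10.0 = 12.789 bar
P_sat = 12.789 bar


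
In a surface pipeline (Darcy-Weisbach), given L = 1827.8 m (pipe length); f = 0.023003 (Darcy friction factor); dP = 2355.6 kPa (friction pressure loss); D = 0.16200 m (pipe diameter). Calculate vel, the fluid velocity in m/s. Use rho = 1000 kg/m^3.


vel = sqrt(dP*1000*2*D / (f*L*rho))
vel = sqrt(2355.6*1000*2*0.16200 / (0.023003*1827.8*1000))
vel = 4.2606 m/s


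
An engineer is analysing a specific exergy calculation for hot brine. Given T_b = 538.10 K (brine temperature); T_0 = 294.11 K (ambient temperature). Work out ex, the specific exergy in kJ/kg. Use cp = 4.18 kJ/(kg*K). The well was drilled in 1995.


ex = cp * ((T_b - T_0) - T_0 * ln(T_b/T_0))
ex = 4.18 * ((538.10 - 294.11) - 294.11 * ln(538.10/294.11))
ex = 277.22 kJ/kg


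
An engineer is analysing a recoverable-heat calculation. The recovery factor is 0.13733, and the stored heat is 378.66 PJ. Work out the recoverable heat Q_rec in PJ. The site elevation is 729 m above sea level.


Q_rec = Q_s * RF
Q_rec = 378.66 * 0.13733
Q_rec = 52.001 PJ


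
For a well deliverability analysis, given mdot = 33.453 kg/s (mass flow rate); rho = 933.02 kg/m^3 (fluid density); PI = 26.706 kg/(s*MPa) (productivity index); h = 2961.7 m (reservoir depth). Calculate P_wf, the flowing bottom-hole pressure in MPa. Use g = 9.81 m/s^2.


Step 1: P_i = rho*g*h/1e6 = 933.02*9.81*2961.7/1e6 = 27.10822 MPa
Step 2: P_wf = P_i - mdot/PI = 27.10822 - 33.453/26.706 = 25.856 MPa
P_wf = 25.856 MPa


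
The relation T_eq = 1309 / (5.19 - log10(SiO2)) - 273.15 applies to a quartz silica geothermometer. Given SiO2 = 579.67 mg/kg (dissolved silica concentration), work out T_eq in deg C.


T_eq = 1309 / (5.19 - log10(SiO2)) - 273.15
T_eq = 1309 / (5.19 - log10(579.67)) - 273.15
T_eq = 266.24 deg C


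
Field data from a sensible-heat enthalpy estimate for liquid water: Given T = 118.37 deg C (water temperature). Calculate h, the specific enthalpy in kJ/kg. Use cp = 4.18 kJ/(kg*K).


h = cp * T
h = 4.18 * 118.37
h = 494.79 kJ/kg


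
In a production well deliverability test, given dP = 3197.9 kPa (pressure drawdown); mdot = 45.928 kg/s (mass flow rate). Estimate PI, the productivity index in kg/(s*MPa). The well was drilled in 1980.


PI = mdot * 1000 / dP
PI = 45.928 * 1000 / 3197.9
PI = 14.362 kg/(s*MPa)


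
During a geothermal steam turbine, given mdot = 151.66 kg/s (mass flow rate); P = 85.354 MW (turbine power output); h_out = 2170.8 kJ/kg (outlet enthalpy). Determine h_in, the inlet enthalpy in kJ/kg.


h_in = h_out + P * 1000 / mdot
h_in = 2170.8 + 85.354 * 1000 / 151.66
h_in = 2733.6 kJ/kg


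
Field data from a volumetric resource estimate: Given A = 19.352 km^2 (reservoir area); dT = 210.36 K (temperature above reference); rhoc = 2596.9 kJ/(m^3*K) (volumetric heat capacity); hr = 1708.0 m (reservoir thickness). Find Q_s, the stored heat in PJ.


Step 1: Vr = A*1e6*hr = 19.352*1e6*1708.0 = 3.305322e+10 m^3
Step 2: Q_s = Vr*rhoc*dT/1e12 = 3.305322e+10*2596.9*210.36/1e12 = 18056 PJ
Q_s = 18056 PJ


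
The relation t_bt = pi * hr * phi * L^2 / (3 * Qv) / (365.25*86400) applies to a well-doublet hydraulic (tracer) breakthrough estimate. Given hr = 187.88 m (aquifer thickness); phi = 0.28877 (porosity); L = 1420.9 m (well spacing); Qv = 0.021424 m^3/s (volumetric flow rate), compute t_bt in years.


t_bt = pi * hr * phi * L^2 / (3 * Qv) / (365.25*86400)
t_bt = pi * 187.88 * 0.28877 * 1420.9^2 / (3 * 0.021424) / (365.25*86400)
t_bt = 169.66 years


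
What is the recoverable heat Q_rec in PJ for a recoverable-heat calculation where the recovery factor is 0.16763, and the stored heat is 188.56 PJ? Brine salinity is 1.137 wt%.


Q_rec = Q_s * RF
Q_rec = 188.56 * 0.16763
Q_rec = 31.608 PJ


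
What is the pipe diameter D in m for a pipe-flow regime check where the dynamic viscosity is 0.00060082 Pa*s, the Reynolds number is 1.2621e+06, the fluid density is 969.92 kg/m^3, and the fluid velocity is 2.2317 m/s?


D = Re * mu / (rho * vel)
D = 1.2621e+06 * 0.00060082 / (969.92 * 2.2317)
D = 0.35032 m


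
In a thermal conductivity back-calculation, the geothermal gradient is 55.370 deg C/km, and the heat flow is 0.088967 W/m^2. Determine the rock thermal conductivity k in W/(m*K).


k = q / (grad / 1000)
k = 0.088967 / (55.370 / 1000)
k = 1.6068 W/(m*K)


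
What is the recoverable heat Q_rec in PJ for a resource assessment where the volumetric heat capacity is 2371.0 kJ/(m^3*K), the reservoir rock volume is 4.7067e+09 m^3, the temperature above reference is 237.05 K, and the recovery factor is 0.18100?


Step 1: Q_s = Vr*rhoc*dT/1e12 = 4.7067e+09*2371.0*237.05/1e12 = 2645.380 PJ
Step 2: Q_rec = Q_s * RF = 2645.380 * 0.181 = 478.81 PJ
Q_rec = 478.81 PJ


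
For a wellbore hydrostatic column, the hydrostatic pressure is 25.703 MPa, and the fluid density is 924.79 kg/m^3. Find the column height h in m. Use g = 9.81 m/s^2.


h = P * 1e6 / (g * rho)
h = 25.703 * 1e6 / (9.81 * 924.79)
h = 2833.2 m


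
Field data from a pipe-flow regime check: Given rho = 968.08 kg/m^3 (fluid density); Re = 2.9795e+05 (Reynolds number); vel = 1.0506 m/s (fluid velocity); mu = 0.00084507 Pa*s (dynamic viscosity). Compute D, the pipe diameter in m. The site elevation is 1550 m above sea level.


D = Re * mu / (rho * vel)
D = 2.9795e+05 * 0.00084507 / (968.08 * 1.0506)
D = 0.24756 m


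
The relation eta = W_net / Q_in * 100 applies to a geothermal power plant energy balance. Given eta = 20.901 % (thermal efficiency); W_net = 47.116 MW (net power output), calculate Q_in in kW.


Q_in = W_net / (eta / 100)
Q_in = 47.116 / (20.901 / 100)
Q_in = 225.4246 MW
Convert: 225.4246 MW * 1000.0 = 2.2542e+05 kW
Q_in = 2.2542e+05 kW


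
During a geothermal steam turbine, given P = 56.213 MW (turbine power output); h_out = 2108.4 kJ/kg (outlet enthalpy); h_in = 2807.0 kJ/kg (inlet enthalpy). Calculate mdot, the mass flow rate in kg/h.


mdot = P * 1000 / (h_in - h_out)
mdot = 56.213 * 1000 / (2807.0 - 2108.4)
mdot = 80.46522 kg/s
Convert: 80.46522 kg/s * 3600.0 = 2.8967e+05 kg/h
mdot = 2.8967e+05 kg/h


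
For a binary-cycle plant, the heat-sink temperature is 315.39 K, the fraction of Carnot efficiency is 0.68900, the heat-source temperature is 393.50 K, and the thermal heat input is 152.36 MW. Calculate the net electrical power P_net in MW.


Step 1: eta = (1 - Tc/Th)*f = (1 - 315.39/393.5)*0.689 = 0.1367669
Step 2: P_net = eta * Q_in = 0.1367669 * 152.36 = 20.838 MW
P_net = 20.838 MW


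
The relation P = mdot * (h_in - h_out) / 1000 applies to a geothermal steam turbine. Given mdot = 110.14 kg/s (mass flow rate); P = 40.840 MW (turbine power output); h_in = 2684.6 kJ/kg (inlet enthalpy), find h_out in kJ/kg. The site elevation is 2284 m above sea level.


h_out = h_in - P * 1000 / mdot
h_out = 2684.6 - 40.840 * 1000 / 110.14
h_out = 2313.8 kJ/kg


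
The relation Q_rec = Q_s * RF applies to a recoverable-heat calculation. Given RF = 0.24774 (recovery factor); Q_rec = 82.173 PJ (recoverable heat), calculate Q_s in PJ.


Q_s = Q_rec / RF
Q_s = 82.173 / 0.24774
Q_s = 331.69 PJ


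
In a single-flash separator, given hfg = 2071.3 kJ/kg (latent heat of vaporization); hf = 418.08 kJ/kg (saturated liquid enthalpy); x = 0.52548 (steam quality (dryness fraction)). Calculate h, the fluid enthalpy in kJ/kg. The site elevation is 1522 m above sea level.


h = hf + x * hfg
h = 418.08 + 0.52548 * 2071.3
h = 1506.5 kJ/kg


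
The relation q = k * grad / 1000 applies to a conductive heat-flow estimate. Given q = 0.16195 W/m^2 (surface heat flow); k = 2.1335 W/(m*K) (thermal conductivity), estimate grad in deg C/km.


grad = q * 1000 / k
grad = 0.16195 * 1000 / 2.1335
grad = 75.908 deg C/km


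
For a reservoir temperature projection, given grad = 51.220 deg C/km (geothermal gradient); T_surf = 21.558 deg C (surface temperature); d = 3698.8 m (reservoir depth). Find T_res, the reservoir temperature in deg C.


T_res = T_surf + grad * d / 1000
T_res = 21.558 + 51.220 * 3698.8 / 1000
T_res = 211.01 deg C


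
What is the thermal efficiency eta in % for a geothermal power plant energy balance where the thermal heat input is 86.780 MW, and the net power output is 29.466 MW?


eta = W_net / Q_in * 100
eta = 29.466 / 86.780 * 100
eta = 33.955 %


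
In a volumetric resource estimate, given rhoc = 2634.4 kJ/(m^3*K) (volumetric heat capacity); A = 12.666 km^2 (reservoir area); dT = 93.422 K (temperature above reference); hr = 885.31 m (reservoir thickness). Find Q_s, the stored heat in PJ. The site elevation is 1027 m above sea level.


Step 1: Vr = A*1e6*hr = 12.666*1e6*885.31 = 1.121334e+10 m^3
Step 2: Q_s = Vr*rhoc*dT/1e12 = 1.121334e+10*2634.4*93.422/1e12 = 2759.7 PJ
Q_s = 2759.7 PJ


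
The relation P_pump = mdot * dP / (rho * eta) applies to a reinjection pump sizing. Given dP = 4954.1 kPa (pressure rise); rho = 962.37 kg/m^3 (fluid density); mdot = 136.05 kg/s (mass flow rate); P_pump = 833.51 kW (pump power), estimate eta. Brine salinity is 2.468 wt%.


eta = mdot * dP / (rho * P_pump)
eta = 136.05 * 4954.1 / (962.37 * 833.51)
eta = 0.84025


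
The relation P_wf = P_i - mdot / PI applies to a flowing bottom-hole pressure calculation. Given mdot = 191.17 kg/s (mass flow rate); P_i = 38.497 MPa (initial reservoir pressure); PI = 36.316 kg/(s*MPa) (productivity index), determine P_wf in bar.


P_wf = P_i - mdot / PI
P_wf = 38.497 - 191.17 / 36.316
P_wf = 33.23293 MPa
Convert: 33.23293 MPa * 10.0 = 332.33 bar
P_wf = 332.33 bar


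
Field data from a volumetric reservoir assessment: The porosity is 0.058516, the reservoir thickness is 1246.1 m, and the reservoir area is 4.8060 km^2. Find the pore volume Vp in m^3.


Vp = A * 1e6 * hr * phi
Vp = 4.8060 * 1e6 * 1246.1 * 0.058516
Vp = 3.5044e+08 m^3


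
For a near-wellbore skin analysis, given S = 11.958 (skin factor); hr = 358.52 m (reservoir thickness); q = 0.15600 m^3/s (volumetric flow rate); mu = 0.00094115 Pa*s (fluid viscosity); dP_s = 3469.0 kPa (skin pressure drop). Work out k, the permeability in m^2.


k = S*q*mu / (2*pi*dP_s*1000*hr)
k = 11.958*0.15600*0.00094115 / (2*pi*3469.0*1000*358.52)
k = 2.2467e-13 m^2


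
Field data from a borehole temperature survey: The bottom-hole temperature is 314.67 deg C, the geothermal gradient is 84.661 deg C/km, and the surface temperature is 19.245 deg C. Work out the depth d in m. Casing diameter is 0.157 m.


d = (T_d - T_surf) / grad * 1000
d = (314.67 - 19.245) / 84.661 * 1000
d = 3489.5 m


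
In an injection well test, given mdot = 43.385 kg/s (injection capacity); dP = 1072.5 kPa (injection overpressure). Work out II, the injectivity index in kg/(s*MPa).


II = mdot * 1000 / dP
II = 43.385 * 1000 / 1072.5
II = 40.452 kg/(s*MPa)


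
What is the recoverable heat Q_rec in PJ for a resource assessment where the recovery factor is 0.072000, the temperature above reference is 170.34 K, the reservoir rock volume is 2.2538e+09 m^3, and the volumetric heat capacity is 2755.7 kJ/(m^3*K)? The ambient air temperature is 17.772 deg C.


Step 1: Q_s = Vr*rhoc*dT/1e12 = 2.2538e+09*2755.7*170.34/1e12 = 1057.947 PJ
Step 2: Q_rec = Q_s * RF = 1057.947 * 0.072 = 76.172 PJ
Q_rec = 76.172 PJ


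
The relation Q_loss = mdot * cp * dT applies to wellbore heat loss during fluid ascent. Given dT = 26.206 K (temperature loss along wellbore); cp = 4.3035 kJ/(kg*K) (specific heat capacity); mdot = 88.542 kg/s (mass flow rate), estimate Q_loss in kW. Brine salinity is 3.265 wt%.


Q_loss = mdot * cp * dT
Q_loss = 88.542 * 4.3035 * 26.206
Q_loss = 9985.5 kW


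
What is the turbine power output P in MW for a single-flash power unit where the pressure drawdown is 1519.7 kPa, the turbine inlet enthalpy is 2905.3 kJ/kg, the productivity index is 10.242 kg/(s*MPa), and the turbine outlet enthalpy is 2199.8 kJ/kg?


Step 1: mdot = PI * dP / 1000 = 10.242 * 1519.7 / 1000 = 15.56477 kg/s
Step 2: P = mdot*(h_in - h_out)/1000 = 15.56477*(2905.3 - 2199.8)/1000 = 10.981 MW
P = 10.981 MW


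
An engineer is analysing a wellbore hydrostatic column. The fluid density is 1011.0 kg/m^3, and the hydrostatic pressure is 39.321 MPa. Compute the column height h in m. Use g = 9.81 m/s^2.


h = P * 1e6 / (g * rho)
h = 39.321 * 1e6 / (9.81 * 1011.0)
h = 3964.6 m


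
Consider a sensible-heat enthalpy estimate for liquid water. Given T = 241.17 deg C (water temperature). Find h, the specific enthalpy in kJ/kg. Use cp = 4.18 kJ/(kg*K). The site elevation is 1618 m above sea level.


h = cp * T
h = 4.18 * 241.17
h = 1008.1 kJ/kg


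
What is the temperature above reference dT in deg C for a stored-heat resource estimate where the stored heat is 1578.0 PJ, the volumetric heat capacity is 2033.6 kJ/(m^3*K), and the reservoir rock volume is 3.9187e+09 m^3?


dT = Q_s * 1e12 / (Vr * rhoc)
dT = 1578.0 * 1e12 / (3.9187e+09 * 2033.6)
dT = 198.0156 K
Convert (temperature difference, 1 K = 1 deg C): 198.0156 K = 198.0156 deg C
dT = 198.02 deg C


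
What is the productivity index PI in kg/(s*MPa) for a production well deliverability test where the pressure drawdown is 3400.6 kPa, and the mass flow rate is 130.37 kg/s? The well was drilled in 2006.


PI = mdot * 1000 / dP
PI = 130.37 * 1000 / 3400.6
PI = 38.337 kg/(s*MPa)


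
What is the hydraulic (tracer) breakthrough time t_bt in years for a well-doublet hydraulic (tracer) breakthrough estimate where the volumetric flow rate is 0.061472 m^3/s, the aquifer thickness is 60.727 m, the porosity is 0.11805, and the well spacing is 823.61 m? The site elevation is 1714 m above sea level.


t_bt = pi * hr * phi * L^2 / (3 * Qv) / (365.25*86400)
t_bt = pi * 60.727 * 0.11805 * 823.61^2 / (3 * 0.061472) / (365.25*86400)
t_bt = 2.6251 years


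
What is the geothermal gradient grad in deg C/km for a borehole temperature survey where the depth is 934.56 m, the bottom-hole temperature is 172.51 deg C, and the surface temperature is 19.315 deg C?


grad = (T_d - T_surf) / d * 1000
grad = (172.51 - 19.315) / 934.56 * 1000
grad = 163.92 deg C/km


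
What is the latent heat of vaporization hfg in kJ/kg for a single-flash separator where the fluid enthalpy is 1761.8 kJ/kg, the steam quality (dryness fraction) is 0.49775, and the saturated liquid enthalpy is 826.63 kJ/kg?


hfg = (h - hf) / x
hfg = (1761.8 - 826.63) / 0.49775
hfg = 1878.8 kJ/kg


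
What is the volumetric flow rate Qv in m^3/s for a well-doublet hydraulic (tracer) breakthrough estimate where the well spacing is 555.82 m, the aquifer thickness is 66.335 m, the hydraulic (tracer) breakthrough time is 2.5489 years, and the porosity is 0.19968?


Qv = pi*hr*phi*L^2 / (3*t_bt*365.25*86400)
Qv = pi*66.335*0.19968*555.82^2 / (3*2.5489*365.25*86400)
Qv = 0.053274 m^3/s


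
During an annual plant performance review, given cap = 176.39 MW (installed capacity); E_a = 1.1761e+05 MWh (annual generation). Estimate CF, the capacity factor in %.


CF = E_a / (cap * 8760) * 100
CF = 1.1761e+05 / (176.39 * 8760) * 100
CF = 7.6114 %


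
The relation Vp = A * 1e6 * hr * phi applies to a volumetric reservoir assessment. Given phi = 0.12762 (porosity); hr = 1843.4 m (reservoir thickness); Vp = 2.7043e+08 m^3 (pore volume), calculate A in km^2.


A = Vp / (1e6 * hr * phi)
A = 2.7043e+08 / (1e6 * 1843.4 * 0.12762)
A = 1.1495 km^2


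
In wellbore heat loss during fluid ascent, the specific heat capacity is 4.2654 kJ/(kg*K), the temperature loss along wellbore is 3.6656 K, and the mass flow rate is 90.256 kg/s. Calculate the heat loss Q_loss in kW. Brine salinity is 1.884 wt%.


Q_loss = mdot * cp * dT
Q_loss = 90.256 * 4.2654 * 3.6656
Q_loss = 1411.2 kW


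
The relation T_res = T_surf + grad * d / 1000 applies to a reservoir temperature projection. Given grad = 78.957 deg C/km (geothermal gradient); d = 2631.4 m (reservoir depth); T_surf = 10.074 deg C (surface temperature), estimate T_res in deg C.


T_res = T_surf + grad * d / 1000
T_res = 10.074 + 78.957 * 2631.4 / 1000
T_res = 217.84 deg C


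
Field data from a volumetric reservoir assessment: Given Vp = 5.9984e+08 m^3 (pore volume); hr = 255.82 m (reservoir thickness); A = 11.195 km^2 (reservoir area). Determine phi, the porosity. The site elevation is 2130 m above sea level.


phi = Vp / (A * 1e6 * hr)
phi = 5.9984e+08 / (11.195 * 1e6 * 255.82)
phi = 0.20945


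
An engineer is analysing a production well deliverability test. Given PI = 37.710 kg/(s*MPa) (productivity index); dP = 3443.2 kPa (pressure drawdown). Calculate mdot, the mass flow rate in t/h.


mdot = PI * dP / 1000
mdot = 37.710 * 3443.2 / 1000
mdot = 129.8431 kg/s
Convert: 129.8431 kg/s * 3.6 = 467.44 t/h
mdot = 467.44 t/h


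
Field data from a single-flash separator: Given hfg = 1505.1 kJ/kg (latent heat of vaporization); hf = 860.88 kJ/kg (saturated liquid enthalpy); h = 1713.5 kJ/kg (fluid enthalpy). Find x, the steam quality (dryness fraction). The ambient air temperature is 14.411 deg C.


x = (h - hf) / hfg
x = (1713.5 - 860.88) / 1505.1
x = 0.56649


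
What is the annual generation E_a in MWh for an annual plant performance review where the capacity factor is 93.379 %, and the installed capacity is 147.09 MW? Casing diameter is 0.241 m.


E_a = CF / 100 * cap * 8760
E_a = 93.379 / 100 * 147.09 * 8760
E_a = 1.2032e+06 MWh


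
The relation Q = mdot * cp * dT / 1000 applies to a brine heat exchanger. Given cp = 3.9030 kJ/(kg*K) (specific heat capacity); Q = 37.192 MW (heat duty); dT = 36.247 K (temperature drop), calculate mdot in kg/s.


mdot = Q * 1000 / (cp * dT)
mdot = 37.192 * 1000 / (3.9030 * 36.247)
mdot = 262.89 kg/s


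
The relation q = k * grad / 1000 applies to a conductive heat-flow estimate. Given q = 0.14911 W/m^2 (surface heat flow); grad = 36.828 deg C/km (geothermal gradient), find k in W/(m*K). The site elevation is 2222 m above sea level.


k = q * 1000 / grad
k = 0.14911 * 1000 / 36.828
k = 4.0488 W/(m*K)


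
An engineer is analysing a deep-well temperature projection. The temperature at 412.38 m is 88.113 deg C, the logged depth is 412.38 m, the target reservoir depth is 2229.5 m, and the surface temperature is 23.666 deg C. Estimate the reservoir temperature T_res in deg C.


Step 1: grad = (T_d1 - T_surf)/d1 * 1000 = (88.113 - 23.666)/412.38 * 1000 = 156.2806 deg C/km
Step 2: T_res = T_surf + grad*d2/1000 = 23.666 + 156.2806*2229.5/1000 = 372.09 deg C
T_res = 372.09 deg C


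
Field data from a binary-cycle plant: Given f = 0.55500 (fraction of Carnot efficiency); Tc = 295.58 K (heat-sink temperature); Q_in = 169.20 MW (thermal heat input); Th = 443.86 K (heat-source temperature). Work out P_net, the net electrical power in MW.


Step 1: eta = (1 - Tc/Th)*f = (1 - 295.58/443.86)*0.555 = 0.1854085
Step 2: P_net = eta * Q_in = 0.1854085 * 169.2 = 31.371 MW
P_net = 31.371 MW


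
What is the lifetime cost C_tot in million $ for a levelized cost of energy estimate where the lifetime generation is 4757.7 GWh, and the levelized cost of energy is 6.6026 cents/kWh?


C_tot = LCOE / 100 * E_tot
C_tot = 6.6026 / 100 * 4757.7
C_tot = 314.13 million $


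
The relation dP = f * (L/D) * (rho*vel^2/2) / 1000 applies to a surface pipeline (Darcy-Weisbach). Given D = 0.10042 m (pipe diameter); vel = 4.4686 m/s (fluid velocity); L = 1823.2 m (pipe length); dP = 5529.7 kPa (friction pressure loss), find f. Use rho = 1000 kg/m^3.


f = dP*1000 / ((L/D)*(rho*vel^2/2))
f = 5529.7*1000 / ((1823.2/0.10042)*(1000*4.4686^2/2))
f = 0.030505


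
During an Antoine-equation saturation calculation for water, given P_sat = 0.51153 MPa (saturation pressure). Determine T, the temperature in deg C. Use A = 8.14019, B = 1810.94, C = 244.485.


T = B / (A - log10(P_sat * 760 / 0.101325)) - C
T = 1810.94 / (8.14019 - log10(0.51153 * 760 / 0.101325)) - 244.485
T = 152.98 deg C


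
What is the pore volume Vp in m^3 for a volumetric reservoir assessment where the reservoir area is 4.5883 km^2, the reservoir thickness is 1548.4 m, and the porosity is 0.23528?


Vp = A * 1e6 * hr * phi
Vp = 4.5883 * 1e6 * 1548.4 * 0.23528
Vp = 1.6716e+09 m^3


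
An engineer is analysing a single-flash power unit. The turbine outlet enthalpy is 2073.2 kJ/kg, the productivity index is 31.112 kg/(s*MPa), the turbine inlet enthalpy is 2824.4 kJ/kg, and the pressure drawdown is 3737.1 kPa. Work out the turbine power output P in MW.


Step 1: mdot = PI * dP / 1000 = 31.112 * 3737.1 / 1000 = 116.2687 kg/s
Step 2: P = mdot*(h_in - h_out)/1000 = 116.2687*(2824.4 - 2073.2)/1000 = 87.341 MW
P = 87.341 MW


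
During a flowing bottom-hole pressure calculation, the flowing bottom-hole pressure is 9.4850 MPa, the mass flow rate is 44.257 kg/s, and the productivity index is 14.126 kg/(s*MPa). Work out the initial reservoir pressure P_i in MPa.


P_i = P_wf + mdot / PI
P_i = 9.4850 + 44.257 / 14.126
P_i = 12.618 MPa


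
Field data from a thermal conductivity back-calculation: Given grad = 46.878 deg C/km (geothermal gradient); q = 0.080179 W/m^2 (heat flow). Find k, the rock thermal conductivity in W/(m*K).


k = q / (grad / 1000)
k = 0.080179 / (46.878 / 1000)
k = 1.7104 W/(m*K)


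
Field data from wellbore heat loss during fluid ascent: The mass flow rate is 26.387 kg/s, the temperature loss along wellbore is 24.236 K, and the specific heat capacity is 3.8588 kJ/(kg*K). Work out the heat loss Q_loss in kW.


Q_loss = mdot * cp * dT
Q_loss = 26.387 * 3.8588 * 24.236
Q_loss = 2467.8 kW


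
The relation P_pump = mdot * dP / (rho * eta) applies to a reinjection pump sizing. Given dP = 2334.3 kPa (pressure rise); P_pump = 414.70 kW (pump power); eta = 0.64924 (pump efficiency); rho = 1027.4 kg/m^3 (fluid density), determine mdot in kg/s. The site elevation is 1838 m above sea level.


mdot = P_pump * rho * eta / dP
mdot = 414.70 * 1027.4 * 0.64924 / 2334.3
mdot = 118.50 kg/s


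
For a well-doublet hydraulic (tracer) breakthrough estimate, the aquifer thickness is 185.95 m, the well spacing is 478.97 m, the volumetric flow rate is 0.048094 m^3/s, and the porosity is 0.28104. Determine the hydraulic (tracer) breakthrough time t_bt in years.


t_bt = pi * hr * phi * L^2 / (3 * Qv) / (365.25*86400)
t_bt = pi * 185.95 * 0.28104 * 478.97^2 / (3 * 0.048094) / (365.25*86400)
t_bt = 8.2721 years


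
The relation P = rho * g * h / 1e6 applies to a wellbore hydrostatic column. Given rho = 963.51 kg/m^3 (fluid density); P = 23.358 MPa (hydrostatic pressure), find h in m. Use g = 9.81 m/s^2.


h = P * 1e6 / (g * rho)
h = 23.358 * 1e6 / (9.81 * 963.51)
h = 2471.2 m


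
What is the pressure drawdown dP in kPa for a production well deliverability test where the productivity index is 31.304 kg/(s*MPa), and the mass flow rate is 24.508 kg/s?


dP = mdot * 1000 / PI
dP = 24.508 * 1000 / 31.304
dP = 782.90 kPa


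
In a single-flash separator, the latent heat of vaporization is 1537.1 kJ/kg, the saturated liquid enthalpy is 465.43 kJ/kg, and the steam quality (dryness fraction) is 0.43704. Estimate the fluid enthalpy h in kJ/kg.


h = hf + x * hfg
h = 465.43 + 0.43704 * 1537.1
h = 1137.2 kJ/kg


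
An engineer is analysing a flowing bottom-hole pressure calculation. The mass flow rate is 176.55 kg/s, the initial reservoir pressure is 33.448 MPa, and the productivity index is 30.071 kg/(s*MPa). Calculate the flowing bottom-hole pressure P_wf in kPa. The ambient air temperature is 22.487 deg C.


P_wf = P_i - mdot / PI
P_wf = 33.448 - 176.55 / 30.071
P_wf = 27.57689 MPa
Convert: 27.57689 MPa * 1000.0 = 27577 kPa
P_wf = 27577 kPa


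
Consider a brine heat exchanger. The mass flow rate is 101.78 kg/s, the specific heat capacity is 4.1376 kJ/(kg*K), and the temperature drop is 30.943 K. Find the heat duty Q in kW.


Q = mdot * cp * dT / 1000
Q = 101.78 * 4.1376 * 30.943 / 1000
Q = 13.03087 MW
Convert: 13.03087 MW * 1000.0 = 13031 kW
Q = 13031 kW


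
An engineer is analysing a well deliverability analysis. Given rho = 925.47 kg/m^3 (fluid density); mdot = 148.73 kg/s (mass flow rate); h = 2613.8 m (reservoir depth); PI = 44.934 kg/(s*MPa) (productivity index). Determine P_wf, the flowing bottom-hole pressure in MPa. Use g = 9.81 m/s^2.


Step 1: P_i = rho*g*h/1e6 = 925.47*9.81*2613.8/1e6 = 23.73033 MPa
Step 2: P_wf = P_i - mdot/PI = 23.73033 - 148.73/44.934 = 20.420 MPa
P_wf = 20.420 MPa


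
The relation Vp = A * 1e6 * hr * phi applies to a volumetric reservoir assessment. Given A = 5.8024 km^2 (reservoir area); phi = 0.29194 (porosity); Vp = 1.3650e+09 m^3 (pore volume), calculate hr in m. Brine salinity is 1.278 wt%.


hr = Vp / (A * 1e6 * phi)
hr = 1.3650e+09 / (5.8024 * 1e6 * 0.29194)
hr = 805.81 m


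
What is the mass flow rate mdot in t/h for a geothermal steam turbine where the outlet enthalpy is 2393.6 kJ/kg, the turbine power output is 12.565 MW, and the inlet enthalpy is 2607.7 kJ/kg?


mdot = P * 1000 / (h_in - h_out)
mdot = 12.565 * 1000 / (2607.7 - 2393.6)
mdot = 58.68753 kg/s
Convert: 58.68753 kg/s * 3.6 = 211.28 t/h
mdot = 211.28 t/h


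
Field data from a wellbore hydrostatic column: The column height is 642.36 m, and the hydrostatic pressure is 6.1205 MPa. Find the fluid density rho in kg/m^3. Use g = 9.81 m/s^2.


rho = P * 1e6 / (g * h)
rho = 6.1205 * 1e6 / (9.81 * 642.36)
rho = 971.27 kg/m^3


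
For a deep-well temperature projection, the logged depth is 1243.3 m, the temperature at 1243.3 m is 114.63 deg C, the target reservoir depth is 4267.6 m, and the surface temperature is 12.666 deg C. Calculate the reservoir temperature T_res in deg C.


Step 1: grad = (T_d1 - T_surf)/d1 * 1000 = (114.63 - 12.666)/1243.3 * 1000 = 82.01078 deg C/km
Step 2: T_res = T_surf + grad*d2/1000 = 12.666 + 82.01078*4267.6/1000 = 362.66 deg C
T_res = 362.66 deg C
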